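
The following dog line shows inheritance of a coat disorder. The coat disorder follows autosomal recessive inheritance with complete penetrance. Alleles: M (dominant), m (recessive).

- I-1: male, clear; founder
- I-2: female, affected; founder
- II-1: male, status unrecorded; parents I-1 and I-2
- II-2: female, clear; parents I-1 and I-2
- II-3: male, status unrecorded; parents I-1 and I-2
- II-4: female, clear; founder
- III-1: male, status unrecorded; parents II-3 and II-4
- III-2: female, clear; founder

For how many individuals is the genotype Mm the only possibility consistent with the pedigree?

Obligate heterozygotes: II-2 is clear so carries M and received m from I-2 (mm), so II-2 is Mm.
Every other individual is either homozygous by phenotype or has at least one consistent homozygous assignment, so the count is 1.

1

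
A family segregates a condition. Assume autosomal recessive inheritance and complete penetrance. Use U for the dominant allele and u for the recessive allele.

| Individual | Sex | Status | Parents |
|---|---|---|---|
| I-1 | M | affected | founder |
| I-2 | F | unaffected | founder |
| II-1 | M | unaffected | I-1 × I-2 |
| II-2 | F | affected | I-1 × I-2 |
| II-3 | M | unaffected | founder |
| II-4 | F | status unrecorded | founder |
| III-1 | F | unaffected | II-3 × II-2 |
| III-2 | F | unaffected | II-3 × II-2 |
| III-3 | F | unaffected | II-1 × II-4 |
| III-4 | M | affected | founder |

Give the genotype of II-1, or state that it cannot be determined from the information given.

From phenotype alone, II-1 is UU or Uu.
II-1 is unaffected so carries U and received u from I-1 (uu), so II-1 is Uu.

Uu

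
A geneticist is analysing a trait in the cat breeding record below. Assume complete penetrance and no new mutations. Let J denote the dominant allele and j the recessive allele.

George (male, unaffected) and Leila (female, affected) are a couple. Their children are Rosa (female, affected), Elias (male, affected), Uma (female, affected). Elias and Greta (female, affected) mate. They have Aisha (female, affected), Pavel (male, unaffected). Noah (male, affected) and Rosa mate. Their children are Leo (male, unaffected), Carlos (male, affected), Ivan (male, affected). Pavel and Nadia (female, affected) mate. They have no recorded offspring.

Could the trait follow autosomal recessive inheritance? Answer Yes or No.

No

Under autosomal recessive, Pavel (unaffected, male) cannot arise from Elias (affected) × Greta (affected).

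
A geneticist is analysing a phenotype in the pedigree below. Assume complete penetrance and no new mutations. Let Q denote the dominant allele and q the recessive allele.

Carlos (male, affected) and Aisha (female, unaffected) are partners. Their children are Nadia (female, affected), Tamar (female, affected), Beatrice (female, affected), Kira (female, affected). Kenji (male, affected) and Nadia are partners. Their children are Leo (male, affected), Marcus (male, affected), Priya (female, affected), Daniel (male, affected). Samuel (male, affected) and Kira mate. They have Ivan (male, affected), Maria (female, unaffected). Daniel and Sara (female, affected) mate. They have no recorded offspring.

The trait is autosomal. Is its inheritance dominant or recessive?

Samuel and Kira are both affected yet have an unaffected child Maria. Under a recessive model two affected parents are homozygous and every child would be affected, so the trait cannot be recessive.

dominant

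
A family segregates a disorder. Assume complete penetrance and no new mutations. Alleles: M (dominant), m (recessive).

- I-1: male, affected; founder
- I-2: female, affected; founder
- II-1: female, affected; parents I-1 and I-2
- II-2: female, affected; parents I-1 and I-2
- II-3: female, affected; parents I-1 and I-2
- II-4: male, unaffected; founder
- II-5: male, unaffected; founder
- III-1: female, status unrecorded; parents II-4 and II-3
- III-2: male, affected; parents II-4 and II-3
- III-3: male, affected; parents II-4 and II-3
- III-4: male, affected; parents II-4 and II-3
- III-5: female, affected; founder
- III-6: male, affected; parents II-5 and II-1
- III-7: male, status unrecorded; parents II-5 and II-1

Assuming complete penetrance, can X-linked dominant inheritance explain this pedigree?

Yes

A consistent assignment under X-linked dominant exists: I-1 X^M Y, I-2 X^M X^M, II-1 X^M X^M, II-2 X^M X^M, II-3 X^M X^M, II-4 X^m Y, II-5 X^m Y, III-1 X^M X^m, III-2 X^M Y, III-3 X^M Y, III-4 X^M Y, III-5 X^M X^M, III-6 X^M Y, III-7 X^M Y.
In this assignment every recorded phenotype matches its genotype and every non-founder's genotype is obtainable from its parents' genotypes, so the pedigree is consistent.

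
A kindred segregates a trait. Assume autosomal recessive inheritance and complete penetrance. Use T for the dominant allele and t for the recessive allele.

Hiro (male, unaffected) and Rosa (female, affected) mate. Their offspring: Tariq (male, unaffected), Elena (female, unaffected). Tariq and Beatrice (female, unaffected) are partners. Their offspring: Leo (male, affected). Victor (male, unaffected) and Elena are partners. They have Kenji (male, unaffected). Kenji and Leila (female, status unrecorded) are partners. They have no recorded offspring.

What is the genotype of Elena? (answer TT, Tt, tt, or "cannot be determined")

From phenotype alone, Elena is TT or Tt.
Elena is unaffected so carries T and received t from Rosa (tt), so Elena is Tt.

Tt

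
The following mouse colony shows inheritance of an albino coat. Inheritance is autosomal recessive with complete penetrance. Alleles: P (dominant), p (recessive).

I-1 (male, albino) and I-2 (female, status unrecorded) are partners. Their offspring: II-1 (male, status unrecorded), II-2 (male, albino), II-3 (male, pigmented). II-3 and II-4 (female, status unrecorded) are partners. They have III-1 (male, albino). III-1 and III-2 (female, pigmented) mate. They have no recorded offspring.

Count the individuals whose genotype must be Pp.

2

Obligate heterozygotes: I-2 passed P to II-3 (Pp, whose p came from I-1) and passed p to II-2 (pp), so I-2 is Pp; II-3 is pigmented so carries P and received p from I-1 (pp), so II-3 is Pp.
Every other individual is either homozygous by phenotype or has at least one consistent homozygous assignment, so the count is 2.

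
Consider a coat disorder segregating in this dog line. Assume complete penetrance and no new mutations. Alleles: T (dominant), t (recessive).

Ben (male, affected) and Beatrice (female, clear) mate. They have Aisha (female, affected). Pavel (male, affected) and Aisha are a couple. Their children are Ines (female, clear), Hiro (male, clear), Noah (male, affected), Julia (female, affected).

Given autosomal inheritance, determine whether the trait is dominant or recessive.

Pavel and Aisha are both affected yet have a clear child Ines. Under a recessive model two affected parents are homozygous and every child would be affected, so the trait cannot be recessive.

dominant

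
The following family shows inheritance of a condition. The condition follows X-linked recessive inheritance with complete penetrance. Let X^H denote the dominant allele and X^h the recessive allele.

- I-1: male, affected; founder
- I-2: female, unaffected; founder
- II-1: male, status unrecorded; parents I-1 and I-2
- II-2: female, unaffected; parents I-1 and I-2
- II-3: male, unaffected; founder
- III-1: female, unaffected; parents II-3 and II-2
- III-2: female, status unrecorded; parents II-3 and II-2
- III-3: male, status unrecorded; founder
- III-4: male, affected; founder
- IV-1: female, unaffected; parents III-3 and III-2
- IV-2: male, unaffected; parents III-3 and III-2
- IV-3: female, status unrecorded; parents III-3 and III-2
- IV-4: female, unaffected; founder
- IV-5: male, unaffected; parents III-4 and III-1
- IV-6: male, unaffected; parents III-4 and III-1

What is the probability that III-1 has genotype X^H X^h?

1/5

II-3 is unaffected, so II-3 is X^H Y.
II-2 is unaffected so carries H and received h from I-1 (X^h Y), so II-2 is X^H X^h.
Their cross gives offspring ratios 1/2 X^H X^H : 1/2 X^H X^h. Conditioning on III-1 being unaffected, P(X^H X^h) = 1/2 / 1 = 1/2 before taking III-1's own offspring into account.
III-4 is affected, so III-4 is X^h Y.
Now use III-1's offspring. Probability of each recorded status — unaffected son IV-5: 1/2 if III-1 is X^H X^h, 1 if X^H X^H; unaffected son IV-6: 1/2 if III-1 is X^H X^h, 1 if X^H X^H.
Bayes: P(X^H X^h) = 1/2·1/4 / (1/2·1/4 + 1/2·1) = 1/5.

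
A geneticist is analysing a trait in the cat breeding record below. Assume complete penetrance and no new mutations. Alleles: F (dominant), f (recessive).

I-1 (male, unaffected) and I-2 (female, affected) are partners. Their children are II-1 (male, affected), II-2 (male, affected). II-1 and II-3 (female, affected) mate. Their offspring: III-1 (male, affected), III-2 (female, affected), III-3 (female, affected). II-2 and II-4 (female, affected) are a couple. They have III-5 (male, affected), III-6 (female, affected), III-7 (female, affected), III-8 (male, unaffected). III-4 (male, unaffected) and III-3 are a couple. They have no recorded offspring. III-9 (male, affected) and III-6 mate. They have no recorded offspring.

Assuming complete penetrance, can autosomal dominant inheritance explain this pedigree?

A consistent assignment under autosomal dominant exists: I-1 ff, I-2 FF, II-1 Ff, II-2 Ff, II-3 FF, II-4 Ff, III-1 FF, III-2 FF, III-3 FF, III-4 ff, III-5 FF, III-6 FF, III-7 FF, III-8 ff, III-9 FF.
In this assignment every recorded phenotype matches its genotype and every non-founder's genotype is obtainable from its parents' genotypes, so the pedigree is consistent.

Yes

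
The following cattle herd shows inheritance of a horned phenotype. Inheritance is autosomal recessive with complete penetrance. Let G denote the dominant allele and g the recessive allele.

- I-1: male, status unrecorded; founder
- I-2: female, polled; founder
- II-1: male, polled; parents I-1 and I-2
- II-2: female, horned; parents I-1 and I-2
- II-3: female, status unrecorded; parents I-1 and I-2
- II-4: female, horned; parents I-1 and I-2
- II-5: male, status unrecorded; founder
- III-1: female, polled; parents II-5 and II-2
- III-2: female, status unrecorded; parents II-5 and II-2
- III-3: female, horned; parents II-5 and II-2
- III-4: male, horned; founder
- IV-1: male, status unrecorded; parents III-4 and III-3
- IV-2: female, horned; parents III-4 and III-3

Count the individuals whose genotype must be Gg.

Obligate heterozygotes: I-2 is polled so carries G and passed g to II-2 (gg), so I-2 is Gg; II-5 passed G to III-1 (Gg, whose g came from II-2) and passed g to III-3 (gg), so II-5 is Gg; III-1 is polled so carries G and received g from II-2 (gg), so III-1 is Gg.
Every other individual is either homozygous by phenotype or has at least one consistent homozygous assignment, so the count is 3.

3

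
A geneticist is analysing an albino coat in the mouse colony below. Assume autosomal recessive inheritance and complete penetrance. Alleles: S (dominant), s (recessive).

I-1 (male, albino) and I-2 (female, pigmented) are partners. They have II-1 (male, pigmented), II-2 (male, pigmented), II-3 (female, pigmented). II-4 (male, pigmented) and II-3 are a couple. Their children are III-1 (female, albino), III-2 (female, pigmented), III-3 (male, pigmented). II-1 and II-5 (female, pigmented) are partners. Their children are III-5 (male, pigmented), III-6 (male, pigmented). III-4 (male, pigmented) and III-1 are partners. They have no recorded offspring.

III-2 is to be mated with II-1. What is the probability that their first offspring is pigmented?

II-4 is pigmented so carries S and passed s to III-1 (ss), so II-4 is Ss.
II-3 is pigmented so carries S and received s from I-1 (ss), so II-3 is Ss.
III-2 is a pigmented offspring of II-4 (Ss) × II-3 (Ss), whose cross gives 1/4 SS : 1/2 Ss : 1/4 ss; conditioning on being pigmented, III-2 is SS with probability 1/3, Ss with probability 2/3.
II-1 is pigmented so carries S and received s from I-1 (ss), so II-1 is Ss.
Summing over parental genotype combinations, P(offspring is pigmented) = 1/3·1 + 2/3·3/4 = 5/6.

5/6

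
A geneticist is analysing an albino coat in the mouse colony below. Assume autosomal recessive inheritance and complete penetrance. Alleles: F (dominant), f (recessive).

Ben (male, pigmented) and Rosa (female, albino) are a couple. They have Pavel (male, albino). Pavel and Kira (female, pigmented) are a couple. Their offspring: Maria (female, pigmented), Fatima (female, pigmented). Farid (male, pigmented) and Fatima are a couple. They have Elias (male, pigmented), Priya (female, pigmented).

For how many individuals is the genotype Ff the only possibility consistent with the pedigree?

Obligate heterozygotes: Ben is pigmented so carries F and passed f to Pavel (ff), so Ben is Ff; Maria is pigmented so carries F and received f from Pavel (ff), so Maria is Ff; Fatima is pigmented so carries F and received f from Pavel (ff), so Fatima is Ff.
Every other individual is either homozygous by phenotype or has at least one consistent homozygous assignment, so the count is 3.

3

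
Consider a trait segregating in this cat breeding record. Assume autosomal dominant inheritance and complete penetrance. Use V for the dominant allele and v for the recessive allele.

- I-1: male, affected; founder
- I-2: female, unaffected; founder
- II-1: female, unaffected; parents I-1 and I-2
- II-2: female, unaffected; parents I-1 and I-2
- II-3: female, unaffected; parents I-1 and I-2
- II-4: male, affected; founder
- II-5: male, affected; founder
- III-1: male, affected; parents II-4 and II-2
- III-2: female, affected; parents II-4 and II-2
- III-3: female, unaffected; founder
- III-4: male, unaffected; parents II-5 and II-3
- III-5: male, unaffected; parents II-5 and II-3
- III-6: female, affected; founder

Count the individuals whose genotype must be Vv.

4

Obligate heterozygotes: I-1 is affected so carries V and passed v to II-1 (vv), so I-1 is Vv; II-5 is affected so carries V and passed v to III-4 (vv), so II-5 is Vv; III-1 is affected so carries V and received v from II-2 (vv), so III-1 is Vv; III-2 is affected so carries V and received v from II-2 (vv), so III-2 is Vv.
Every other individual is either homozygous by phenotype or has at least one consistent homozygous assignment, so the count is 4.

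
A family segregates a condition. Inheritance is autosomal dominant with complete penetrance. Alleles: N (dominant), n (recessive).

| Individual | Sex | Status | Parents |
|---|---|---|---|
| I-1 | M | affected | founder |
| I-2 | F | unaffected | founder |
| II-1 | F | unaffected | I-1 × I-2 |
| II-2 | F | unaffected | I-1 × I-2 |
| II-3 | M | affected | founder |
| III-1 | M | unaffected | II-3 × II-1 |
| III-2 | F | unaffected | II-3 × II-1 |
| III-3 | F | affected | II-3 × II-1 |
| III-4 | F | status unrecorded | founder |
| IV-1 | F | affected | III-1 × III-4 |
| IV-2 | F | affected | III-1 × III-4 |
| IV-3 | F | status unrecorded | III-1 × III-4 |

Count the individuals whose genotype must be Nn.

5

Obligate heterozygotes: I-1 is affected so carries N and passed n to II-1 (nn), so I-1 is Nn; II-3 is affected so carries N and passed n to III-1 (nn), so II-3 is Nn; III-3 is affected so carries N and received n from II-1 (nn), so III-3 is Nn; IV-1 is affected so carries N and received n from III-1 (nn), so IV-1 is Nn; IV-2 is affected so carries N and received n from III-1 (nn), so IV-2 is Nn.
Every other individual is either homozygous by phenotype or has at least one consistent homozygous assignment, so the count is 5.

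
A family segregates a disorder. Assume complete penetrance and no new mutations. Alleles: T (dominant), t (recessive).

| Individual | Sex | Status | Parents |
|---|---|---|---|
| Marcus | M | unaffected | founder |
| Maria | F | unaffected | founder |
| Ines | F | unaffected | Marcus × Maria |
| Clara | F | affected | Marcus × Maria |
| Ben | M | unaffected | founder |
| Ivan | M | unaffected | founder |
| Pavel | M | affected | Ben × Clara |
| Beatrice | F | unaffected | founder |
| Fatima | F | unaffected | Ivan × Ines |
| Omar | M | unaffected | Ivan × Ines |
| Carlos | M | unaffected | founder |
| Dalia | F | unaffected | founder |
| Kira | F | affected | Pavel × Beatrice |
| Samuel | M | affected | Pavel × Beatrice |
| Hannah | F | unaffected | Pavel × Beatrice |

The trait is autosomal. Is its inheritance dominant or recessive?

recessive

Marcus and Maria are both unaffected yet have an affected child Clara. Under dominance, an affected child requires at least one affected parent, so the trait cannot be dominant.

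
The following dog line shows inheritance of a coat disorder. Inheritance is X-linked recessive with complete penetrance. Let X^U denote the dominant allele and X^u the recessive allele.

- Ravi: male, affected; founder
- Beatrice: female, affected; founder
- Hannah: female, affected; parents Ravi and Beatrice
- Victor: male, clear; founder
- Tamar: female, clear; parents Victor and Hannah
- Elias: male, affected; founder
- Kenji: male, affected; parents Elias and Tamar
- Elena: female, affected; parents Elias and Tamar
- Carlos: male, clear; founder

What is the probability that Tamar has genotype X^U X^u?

Tamar is clear so carries U and received u from Hannah (X^u X^u), so Tamar is X^U X^u, giving P(X^U X^u) = 1.

1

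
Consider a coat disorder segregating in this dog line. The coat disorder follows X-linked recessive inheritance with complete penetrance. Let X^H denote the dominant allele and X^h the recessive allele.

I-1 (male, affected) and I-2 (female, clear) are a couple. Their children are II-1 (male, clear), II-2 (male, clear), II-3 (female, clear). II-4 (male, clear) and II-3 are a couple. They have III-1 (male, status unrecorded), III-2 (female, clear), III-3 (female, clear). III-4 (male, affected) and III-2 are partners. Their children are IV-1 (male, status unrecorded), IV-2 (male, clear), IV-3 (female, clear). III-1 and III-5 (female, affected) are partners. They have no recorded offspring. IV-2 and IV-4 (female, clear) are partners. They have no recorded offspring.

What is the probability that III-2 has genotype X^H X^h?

II-4 is clear, so II-4 is X^H Y.
II-3 is clear so carries H and received h from I-1 (X^h Y), so II-3 is X^H X^h.
Their cross gives offspring ratios 1/2 X^H X^H : 1/2 X^H X^h. Conditioning on III-2 being clear, P(X^H X^h) = 1/2 / 1 = 1/2 before taking III-2's own offspring into account.
III-4 is affected, so III-4 is X^h Y.
Now use III-2's offspring. Probability of each recorded status — clear son IV-2: 1/2 if III-2 is X^H X^h, 1 if X^H X^H; clear daughter IV-3: 1/2 if III-2 is X^H X^h, 1 if X^H X^H. (IV-1: equally likely either way, so uninformative.)
Bayes: P(X^H X^h) = 1/2·1/4 / (1/2·1/4 + 1/2·1) = 1/5.

1/5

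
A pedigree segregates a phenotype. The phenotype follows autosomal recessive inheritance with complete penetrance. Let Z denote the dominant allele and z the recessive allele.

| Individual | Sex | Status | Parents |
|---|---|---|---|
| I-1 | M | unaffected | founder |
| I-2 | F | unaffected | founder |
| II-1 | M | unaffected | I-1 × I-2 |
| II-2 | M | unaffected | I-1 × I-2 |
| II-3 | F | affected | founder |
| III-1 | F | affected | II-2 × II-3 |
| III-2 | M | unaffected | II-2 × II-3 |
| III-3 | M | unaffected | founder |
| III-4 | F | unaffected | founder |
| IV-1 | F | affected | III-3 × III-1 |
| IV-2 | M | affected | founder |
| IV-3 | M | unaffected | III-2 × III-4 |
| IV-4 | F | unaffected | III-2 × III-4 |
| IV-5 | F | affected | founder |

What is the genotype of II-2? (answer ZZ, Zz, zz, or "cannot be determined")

From phenotype alone, II-2 is ZZ or Zz.
II-2 is unaffected so carries Z and passed z to III-1 (zz), so II-2 is Zz.

Zz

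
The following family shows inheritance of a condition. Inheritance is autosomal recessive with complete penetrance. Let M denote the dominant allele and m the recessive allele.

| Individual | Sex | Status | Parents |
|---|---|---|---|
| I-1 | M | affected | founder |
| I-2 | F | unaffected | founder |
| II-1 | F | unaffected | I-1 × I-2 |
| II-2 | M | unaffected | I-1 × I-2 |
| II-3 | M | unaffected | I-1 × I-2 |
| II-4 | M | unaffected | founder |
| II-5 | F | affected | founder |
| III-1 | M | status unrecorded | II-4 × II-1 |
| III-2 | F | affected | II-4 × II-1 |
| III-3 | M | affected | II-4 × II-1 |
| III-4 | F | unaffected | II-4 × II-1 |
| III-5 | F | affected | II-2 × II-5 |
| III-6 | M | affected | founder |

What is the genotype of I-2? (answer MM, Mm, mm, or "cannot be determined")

I-2's phenotype allows MM or Mm, and no parent or child forces a single allele at both positions; consistent genotype assignments exist with I-2 as MM or Mm.

cannot be determined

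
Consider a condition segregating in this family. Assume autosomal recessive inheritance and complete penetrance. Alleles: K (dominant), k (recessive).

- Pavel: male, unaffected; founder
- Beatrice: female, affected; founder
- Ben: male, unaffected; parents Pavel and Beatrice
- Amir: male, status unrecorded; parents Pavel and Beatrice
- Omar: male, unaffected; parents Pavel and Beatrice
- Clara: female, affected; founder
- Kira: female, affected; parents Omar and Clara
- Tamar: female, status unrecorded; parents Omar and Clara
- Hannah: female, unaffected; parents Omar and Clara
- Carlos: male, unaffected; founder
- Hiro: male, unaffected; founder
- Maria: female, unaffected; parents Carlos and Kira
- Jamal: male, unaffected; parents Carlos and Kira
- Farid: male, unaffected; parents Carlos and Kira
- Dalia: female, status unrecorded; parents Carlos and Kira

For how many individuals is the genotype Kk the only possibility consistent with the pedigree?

Obligate heterozygotes: Ben is unaffected so carries K and received k from Beatrice (kk), so Ben is Kk; Omar is unaffected so carries K and received k from Beatrice (kk), so Omar is Kk; Hannah is unaffected so carries K and received k from Clara (kk), so Hannah is Kk; Maria is unaffected so carries K and received k from Kira (kk), so Maria is Kk; Jamal is unaffected so carries K and received k from Kira (kk), so Jamal is Kk; Farid is unaffected so carries K and received k from Kira (kk), so Farid is Kk.
Every other individual is either homozygous by phenotype or has at least one consistent homozygous assignment, so the count is 6.

6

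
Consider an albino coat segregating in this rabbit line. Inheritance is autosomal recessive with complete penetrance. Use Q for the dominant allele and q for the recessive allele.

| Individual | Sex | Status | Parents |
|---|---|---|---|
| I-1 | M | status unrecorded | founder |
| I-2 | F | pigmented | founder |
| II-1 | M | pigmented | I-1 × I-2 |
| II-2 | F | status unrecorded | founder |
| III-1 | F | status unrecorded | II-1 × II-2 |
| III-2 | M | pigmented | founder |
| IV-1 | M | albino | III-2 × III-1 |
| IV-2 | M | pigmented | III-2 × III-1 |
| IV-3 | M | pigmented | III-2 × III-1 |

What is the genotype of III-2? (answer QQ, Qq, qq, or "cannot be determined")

Qq

From phenotype alone, III-2 is QQ or Qq.
III-2 is pigmented so carries Q and passed q to IV-1 (qq), so III-2 is Qq.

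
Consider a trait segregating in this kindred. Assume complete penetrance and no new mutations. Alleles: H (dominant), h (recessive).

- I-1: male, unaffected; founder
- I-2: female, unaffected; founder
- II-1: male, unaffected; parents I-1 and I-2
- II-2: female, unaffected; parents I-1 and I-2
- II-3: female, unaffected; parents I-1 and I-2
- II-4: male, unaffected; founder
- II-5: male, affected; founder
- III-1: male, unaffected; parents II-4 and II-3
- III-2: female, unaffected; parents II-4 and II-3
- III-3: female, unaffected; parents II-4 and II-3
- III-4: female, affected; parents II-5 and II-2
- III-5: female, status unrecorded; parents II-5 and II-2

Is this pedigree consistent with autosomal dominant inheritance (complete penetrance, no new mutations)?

Yes

A consistent assignment under autosomal dominant exists: I-1 hh, I-2 hh, II-1 hh, II-2 hh, II-3 hh, II-4 hh, II-5 HH, III-1 hh, III-2 hh, III-3 hh, III-4 Hh, III-5 Hh.
In this assignment every recorded phenotype matches its genotype and every non-founder's genotype is obtainable from its parents' genotypes, so the pedigree is consistent.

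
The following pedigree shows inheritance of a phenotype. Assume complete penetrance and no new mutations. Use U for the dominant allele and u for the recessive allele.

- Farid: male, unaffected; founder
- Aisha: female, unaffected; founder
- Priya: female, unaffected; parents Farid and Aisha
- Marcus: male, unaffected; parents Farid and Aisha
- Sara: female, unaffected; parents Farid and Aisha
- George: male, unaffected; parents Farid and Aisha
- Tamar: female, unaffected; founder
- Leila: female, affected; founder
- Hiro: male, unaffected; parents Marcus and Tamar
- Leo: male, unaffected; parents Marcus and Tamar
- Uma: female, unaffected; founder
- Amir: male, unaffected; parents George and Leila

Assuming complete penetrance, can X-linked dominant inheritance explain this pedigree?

A consistent assignment under X-linked dominant exists: Farid X^u Y, Aisha X^u X^u, Priya X^u X^u, Marcus X^u Y, Sara X^u X^u, George X^u Y, Tamar X^u X^u, Leila X^U X^u, Hiro X^u Y, Leo X^u Y, Uma X^u X^u, Amir X^u Y.
In this assignment every recorded phenotype matches its genotype and every non-founder's genotype is obtainable from its parents' genotypes, so the pedigree is consistent.

Yes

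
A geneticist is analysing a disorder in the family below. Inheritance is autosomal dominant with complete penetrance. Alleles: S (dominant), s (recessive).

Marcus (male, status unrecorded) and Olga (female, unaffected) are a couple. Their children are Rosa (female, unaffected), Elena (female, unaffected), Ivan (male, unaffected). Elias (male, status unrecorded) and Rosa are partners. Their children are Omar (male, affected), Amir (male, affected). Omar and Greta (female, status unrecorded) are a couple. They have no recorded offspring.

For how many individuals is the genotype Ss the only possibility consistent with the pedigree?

Obligate heterozygotes: Omar is affected so carries S and received s from Rosa (ss), so Omar is Ss; Amir is affected so carries S and received s from Rosa (ss), so Amir is Ss.
Every other individual is either homozygous by phenotype or has at least one consistent homozygous assignment, so the count is 2.

2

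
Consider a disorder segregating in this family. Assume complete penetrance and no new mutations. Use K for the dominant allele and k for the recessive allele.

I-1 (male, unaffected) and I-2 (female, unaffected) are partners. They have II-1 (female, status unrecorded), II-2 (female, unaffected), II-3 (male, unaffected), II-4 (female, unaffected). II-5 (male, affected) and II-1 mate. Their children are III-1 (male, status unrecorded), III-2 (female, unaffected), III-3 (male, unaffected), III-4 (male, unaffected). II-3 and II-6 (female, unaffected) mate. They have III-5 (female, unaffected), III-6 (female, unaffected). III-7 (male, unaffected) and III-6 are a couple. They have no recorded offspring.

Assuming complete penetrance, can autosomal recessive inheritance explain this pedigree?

Yes

A consistent assignment under autosomal recessive exists: I-1 KK, I-2 KK, II-1 KK, II-2 KK, II-3 KK, II-4 KK, II-5 kk, II-6 KK, III-1 Kk, III-2 Kk, III-3 Kk, III-4 Kk, III-5 KK, III-6 KK, III-7 KK.
In this assignment every recorded phenotype matches its genotype and every non-founder's genotype is obtainable from its parents' genotypes, so the pedigree is consistent.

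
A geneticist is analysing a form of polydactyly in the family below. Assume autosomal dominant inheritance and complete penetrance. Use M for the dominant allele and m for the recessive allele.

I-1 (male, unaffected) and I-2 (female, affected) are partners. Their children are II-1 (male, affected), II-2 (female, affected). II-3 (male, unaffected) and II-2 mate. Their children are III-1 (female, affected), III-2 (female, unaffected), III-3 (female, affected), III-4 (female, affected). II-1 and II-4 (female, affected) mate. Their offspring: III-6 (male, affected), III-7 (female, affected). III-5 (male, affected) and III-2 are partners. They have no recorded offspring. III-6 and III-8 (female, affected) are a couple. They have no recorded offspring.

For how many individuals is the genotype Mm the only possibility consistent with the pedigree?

Obligate heterozygotes: II-1 is affected so carries M and received m from I-1 (mm), so II-1 is Mm; II-2 is affected so carries M and received m from I-1 (mm), so II-2 is Mm; III-1 is affected so carries M and received m from II-3 (mm), so III-1 is Mm; III-3 is affected so carries M and received m from II-3 (mm), so III-3 is Mm; III-4 is affected so carries M and received m from II-3 (mm), so III-4 is Mm.
Every other individual is either homozygous by phenotype or has at least one consistent homozygous assignment, so the count is 5.

5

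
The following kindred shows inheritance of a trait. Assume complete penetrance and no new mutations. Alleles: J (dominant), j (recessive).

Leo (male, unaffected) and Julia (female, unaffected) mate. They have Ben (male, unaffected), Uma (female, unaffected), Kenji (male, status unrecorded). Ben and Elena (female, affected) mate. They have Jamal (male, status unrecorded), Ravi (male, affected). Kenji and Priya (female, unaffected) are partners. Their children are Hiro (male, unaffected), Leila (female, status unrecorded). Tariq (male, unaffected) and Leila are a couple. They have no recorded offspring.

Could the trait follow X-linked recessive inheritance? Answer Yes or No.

Yes

A consistent assignment under X-linked recessive exists: Leo X^J Y, Julia X^J X^J, Ben X^J Y, Uma X^J X^J, Kenji X^J Y, Elena X^j X^j, Priya X^J X^J, Jamal X^j Y, Ravi X^j Y, Hiro X^J Y, Leila X^J X^J, Tariq X^J Y.
In this assignment every recorded phenotype matches its genotype and every non-founder's genotype is obtainable from its parents' genotypes, so the pedigree is consistent.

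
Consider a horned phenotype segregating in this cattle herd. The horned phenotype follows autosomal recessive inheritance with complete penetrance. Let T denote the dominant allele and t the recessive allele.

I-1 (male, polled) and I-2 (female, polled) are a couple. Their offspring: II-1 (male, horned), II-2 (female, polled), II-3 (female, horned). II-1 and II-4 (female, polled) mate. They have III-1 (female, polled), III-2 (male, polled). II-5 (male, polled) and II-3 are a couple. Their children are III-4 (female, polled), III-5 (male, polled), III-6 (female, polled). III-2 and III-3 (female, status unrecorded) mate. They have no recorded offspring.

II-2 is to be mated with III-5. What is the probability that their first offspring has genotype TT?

I-1 is polled so carries T and passed t to II-1 (tt), so I-1 is Tt.
I-2 is polled so carries T and passed t to II-1 (tt), so I-2 is Tt.
II-2 is a polled offspring of I-1 (Tt) × I-2 (Tt), whose cross gives 1/4 TT : 1/2 Tt : 1/4 tt; conditioning on being polled, II-2 is TT with probability 1/3, Tt with probability 2/3.
III-5 is polled so carries T and received t from II-3 (tt), so III-5 is Tt.
Summing over parental genotype combinations, P(offspring has genotype TT) = 1/3·1/2 + 2/3·1/4 = 1/3.

1/3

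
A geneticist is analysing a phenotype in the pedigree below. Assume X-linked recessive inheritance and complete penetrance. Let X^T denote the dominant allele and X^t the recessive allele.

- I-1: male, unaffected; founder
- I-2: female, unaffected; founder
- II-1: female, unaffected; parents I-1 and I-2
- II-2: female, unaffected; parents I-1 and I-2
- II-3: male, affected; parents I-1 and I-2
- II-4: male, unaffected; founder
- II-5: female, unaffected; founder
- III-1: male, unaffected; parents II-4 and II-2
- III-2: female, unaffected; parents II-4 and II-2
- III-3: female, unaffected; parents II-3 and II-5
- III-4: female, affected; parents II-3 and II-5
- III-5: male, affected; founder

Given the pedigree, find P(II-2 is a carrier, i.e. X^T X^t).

1/3

I-1 is unaffected, so I-1 is X^T Y.
I-2 is unaffected so carries T and passed t to II-3 (X^t Y), so I-2 is X^T X^t.
Their cross gives offspring ratios 1/2 X^T X^T : 1/2 X^T X^t. Conditioning on II-2 being unaffected, P(X^T X^t) = 1/2 / 1 = 1/2 before taking II-2's own offspring into account.
II-4 is unaffected, so II-4 is X^T Y.
Now use II-2's offspring. Probability of each recorded status — unaffected son III-1: 1/2 if II-2 is X^T X^t, 1 if X^T X^T. (III-2: equally likely either way, so uninformative.)
Bayes: P(X^T X^t) = 1/2·1/2 / (1/2·1/2 + 1/2·1) = 1/3.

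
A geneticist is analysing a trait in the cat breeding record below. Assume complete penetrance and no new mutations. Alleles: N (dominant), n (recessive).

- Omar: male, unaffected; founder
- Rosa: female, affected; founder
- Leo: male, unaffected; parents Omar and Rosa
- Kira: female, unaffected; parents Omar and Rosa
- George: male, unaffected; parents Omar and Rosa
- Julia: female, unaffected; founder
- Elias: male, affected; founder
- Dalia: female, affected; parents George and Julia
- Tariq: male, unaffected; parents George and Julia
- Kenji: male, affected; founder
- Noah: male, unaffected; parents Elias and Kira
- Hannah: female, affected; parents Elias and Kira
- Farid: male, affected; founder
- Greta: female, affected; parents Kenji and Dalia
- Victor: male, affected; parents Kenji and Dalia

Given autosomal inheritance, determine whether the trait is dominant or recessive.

recessive

George and Julia are both unaffected yet have an affected child Dalia. Under dominance, an affected child requires at least one affected parent, so the trait cannot be dominant.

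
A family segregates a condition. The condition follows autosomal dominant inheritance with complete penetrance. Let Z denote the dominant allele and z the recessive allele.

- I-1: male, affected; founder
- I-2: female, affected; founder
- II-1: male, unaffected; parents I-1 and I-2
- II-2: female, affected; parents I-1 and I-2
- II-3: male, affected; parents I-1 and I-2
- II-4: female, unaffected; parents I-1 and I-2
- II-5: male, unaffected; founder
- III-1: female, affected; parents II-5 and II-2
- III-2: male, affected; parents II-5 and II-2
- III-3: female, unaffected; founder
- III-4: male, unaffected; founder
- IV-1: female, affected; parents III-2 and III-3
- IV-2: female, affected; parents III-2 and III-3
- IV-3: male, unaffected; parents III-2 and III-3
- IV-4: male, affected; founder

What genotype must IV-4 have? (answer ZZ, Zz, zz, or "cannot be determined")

IV-4's phenotype allows ZZ or Zz, and no parent or child forces a single allele at both positions; consistent genotype assignments exist with IV-4 as ZZ or Zz.

cannot be determined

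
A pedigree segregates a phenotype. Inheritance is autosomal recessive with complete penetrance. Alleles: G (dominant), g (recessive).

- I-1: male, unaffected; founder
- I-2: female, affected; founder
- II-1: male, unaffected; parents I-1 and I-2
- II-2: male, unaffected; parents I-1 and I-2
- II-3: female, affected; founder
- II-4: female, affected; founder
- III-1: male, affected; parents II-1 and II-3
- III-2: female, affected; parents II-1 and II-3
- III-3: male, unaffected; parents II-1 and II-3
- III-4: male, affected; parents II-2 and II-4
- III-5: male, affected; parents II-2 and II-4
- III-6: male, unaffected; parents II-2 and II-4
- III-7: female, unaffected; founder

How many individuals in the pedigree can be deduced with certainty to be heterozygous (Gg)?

4

Obligate heterozygotes: II-1 is unaffected so carries G and received g from I-2 (gg), so II-1 is Gg; II-2 is unaffected so carries G and received g from I-2 (gg), so II-2 is Gg; III-3 is unaffected so carries G and received g from II-3 (gg), so III-3 is Gg; III-6 is unaffected so carries G and received g from II-4 (gg), so III-6 is Gg.
Every other individual is either homozygous by phenotype or has at least one consistent homozygous assignment, so the count is 4.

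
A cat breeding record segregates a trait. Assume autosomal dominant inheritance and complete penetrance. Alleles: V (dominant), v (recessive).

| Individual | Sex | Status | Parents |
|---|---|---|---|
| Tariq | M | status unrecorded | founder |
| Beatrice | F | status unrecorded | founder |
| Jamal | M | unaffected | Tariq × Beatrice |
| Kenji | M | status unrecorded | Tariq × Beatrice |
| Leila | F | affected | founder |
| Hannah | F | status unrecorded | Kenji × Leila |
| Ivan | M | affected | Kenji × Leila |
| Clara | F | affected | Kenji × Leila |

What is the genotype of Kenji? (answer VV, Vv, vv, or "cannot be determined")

cannot be determined

Kenji's phenotype is unrecorded, and no parent or child forces a single allele at both positions; consistent genotype assignments exist with Kenji as VV or Vv or vv.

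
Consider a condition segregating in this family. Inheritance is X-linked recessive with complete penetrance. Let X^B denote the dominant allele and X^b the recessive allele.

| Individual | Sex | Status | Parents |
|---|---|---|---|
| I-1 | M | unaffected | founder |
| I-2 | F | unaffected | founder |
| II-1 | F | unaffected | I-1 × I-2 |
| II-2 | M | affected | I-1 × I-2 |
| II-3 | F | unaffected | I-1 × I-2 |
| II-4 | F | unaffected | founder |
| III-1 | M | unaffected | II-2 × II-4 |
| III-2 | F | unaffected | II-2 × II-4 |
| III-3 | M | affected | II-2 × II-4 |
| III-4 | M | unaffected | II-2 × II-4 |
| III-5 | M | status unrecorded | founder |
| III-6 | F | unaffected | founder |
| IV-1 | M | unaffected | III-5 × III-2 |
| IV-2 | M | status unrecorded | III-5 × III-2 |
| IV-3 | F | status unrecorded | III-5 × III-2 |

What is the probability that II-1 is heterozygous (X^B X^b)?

I-1 is unaffected, so I-1 is X^B Y.
I-2 is unaffected so carries B and passed b to II-2 (X^b Y), so I-2 is X^B X^b.
Their cross gives offspring ratios 1/2 X^B X^B : 1/2 X^B X^b. Conditioning on II-1 being unaffected, P(X^B X^b) = 1/2 / 1 = 1/2.

1/2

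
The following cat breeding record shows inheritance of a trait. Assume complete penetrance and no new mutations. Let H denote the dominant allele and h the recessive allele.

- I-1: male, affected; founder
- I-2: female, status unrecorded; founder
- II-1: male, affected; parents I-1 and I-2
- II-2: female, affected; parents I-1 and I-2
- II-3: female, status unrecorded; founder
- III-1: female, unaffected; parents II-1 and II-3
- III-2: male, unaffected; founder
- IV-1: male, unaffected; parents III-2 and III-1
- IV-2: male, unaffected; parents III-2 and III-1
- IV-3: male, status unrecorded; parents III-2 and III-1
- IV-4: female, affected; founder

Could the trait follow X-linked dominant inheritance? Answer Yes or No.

Under X-linked dominant, III-1 (unaffected, female) cannot arise from II-1 (affected) × II-3 (unrecorded).

No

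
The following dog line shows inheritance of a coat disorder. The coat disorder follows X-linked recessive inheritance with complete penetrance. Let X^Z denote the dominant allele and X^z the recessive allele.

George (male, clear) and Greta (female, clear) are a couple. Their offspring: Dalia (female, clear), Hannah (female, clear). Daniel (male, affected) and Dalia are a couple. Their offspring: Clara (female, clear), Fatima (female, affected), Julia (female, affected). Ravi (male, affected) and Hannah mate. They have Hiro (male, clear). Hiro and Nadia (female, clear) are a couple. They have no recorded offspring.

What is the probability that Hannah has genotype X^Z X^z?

George is clear, so George is X^Z Y.
Greta is clear so carries Z and passed z to Dalia (X^Z X^z, whose Z came from George), so Greta is X^Z X^z.
Their cross gives offspring ratios 1/2 X^Z X^Z : 1/2 X^Z X^z. Conditioning on Hannah being clear, P(X^Z X^z) = 1/2 / 1 = 1/2 before taking Hannah's own offspring into account.
Ravi is affected, so Ravi is X^z Y.
Now use Hannah's offspring. Probability of each recorded status — clear son Hiro: 1/2 if Hannah is X^Z X^z, 1 if X^Z X^Z.
Bayes: P(X^Z X^z) = 1/2·1/2 / (1/2·1/2 + 1/2·1) = 1/3.

1/3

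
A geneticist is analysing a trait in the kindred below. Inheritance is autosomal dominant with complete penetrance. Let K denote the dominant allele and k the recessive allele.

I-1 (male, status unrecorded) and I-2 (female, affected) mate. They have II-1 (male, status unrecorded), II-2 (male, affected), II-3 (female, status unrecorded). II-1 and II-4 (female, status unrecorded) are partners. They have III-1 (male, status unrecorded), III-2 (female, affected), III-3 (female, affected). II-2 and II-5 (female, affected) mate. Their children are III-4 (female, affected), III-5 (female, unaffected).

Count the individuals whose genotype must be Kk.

Obligate heterozygotes: II-2 is affected so carries K and passed k to III-5 (kk), so II-2 is Kk; II-5 is affected so carries K and passed k to III-5 (kk), so II-5 is Kk.
Every other individual is either homozygous by phenotype or has at least one consistent homozygous assignment, so the count is 2.

2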